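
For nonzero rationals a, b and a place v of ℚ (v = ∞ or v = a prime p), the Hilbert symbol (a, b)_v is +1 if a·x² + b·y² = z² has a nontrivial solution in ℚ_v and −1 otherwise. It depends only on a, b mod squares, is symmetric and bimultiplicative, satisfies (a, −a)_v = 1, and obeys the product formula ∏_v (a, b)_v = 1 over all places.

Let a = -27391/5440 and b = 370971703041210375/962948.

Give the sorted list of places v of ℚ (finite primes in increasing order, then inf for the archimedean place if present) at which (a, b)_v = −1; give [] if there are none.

Mod squares: a ≡ -47515, b ≡ 4776825495. Check v ∈ {∞, 2, 3, 5, 7, 13, 17, 23, 31, 43, 47}.
v=3: a=3^0·(≡2), b=3^1·(≡1) mod 3; (2|3)=-1, (1|3)=+1; (−1)^{0·1·1}·(-1)^1·(+1)^0 = -1.
v=13: a=13^1·(≡2), b=13^5·(≡6) mod 13; (2|13)=-1, (6|13)=-1; (−1)^{1·5·6}·(-1)^5·(-1)^1 = +1.
v=31: a=31^0·(≡5), b=31^1·(≡15) mod 31; (5|31)=+1, (15|31)=-1; (−1)^{0·1·15}·(+1)^1·(-1)^0 = +1.
v=47: a=47^0·(≡7), b=47^1·(≡46) mod 47; (7|47)=+1, (46|47)=-1; (−1)^{0·1·23}·(+1)^1·(-1)^0 = +1.
v=7: a=7^2·(≡1), b=7^-2·(≡2) mod 7; (1|7)=+1, (2|7)=+1; (−1)^{2·-2·3}·(+1)^-2·(+1)^2 = +1.
v=5: a=5^-1·(≡3), b=5^3·(≡1) mod 5; (3|5)=-1, (1|5)=+1; (−1)^{-1·3·2}·(-1)^3·(+1)^-1 = -1.
v=43: a=43^1·(≡16), b=43^3·(≡35) mod 43; (16|43)=+1, (35|43)=+1; (−1)^{1·3·21}·(+1)^3·(+1)^1 = -1.
v=17: a=17^-1·(≡7), b=17^-3·(≡13) mod 17; (7|17)=-1, (13|17)=+1; (−1)^{-1·-3·8}·(-1)^-3·(+1)^-1 = -1.
v=2: v_2(a)=-6, v_2(b)=-2; units ≡ 5, 7 (mod 8); ε·ε+αω+βω = 0·1+-6·0+-2·1 ≡ 0  ⇒  (a,b)_2 = +1.
v=23: a=23^0·(≡4), b=23^1·(≡10) mod 23; (4|23)=+1, (10|23)=-1; (−1)^{0·1·11}·(+1)^1·(-1)^0 = +1.
v=∞: -47515 < 0 and 4776825495 > 0  ⇒  (a,b)_∞ = +1.
Ram(-47515, 4776825495) = {3, 5, 17, 43}; no ℚ_3-point on the conic.

[3, 5, 17, 43]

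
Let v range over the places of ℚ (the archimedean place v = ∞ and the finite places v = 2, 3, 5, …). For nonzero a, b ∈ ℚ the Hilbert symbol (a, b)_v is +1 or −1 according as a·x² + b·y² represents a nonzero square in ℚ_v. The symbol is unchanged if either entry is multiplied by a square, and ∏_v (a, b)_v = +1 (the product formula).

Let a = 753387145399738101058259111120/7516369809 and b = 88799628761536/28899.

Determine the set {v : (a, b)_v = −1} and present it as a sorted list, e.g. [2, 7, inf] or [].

[17, 37]

Mod squares: a ≡ 5, b ≡ 131461. Check v ∈ {∞, 2, 3, 5, 7, 11, 13, 17, 19, 29, 37, 41}.
v=2: v_2(a)=4, v_2(b)=6; units ≡ 5, 5 (mod 8); ε·ε+αω+βω = 0·0+4·1+6·1 ≡ 0  ⇒  (a,b)_2 = +1.
v=7: a=7^8·(≡5), b=7^4·(≡4) mod 7; (5|7)=-1, (4|7)=+1; (−1)^{8·4·3}·(-1)^4·(+1)^8 = +1.
v=13: a=13^-4·(≡2), b=13^-2·(≡2) mod 13; (2|13)=-1, (2|13)=-1; (−1)^{-4·-2·6}·(-1)^-2·(-1)^-4 = +1.
v=11: a=11^2·(≡4), b=11^1·(≡1) mod 11; (4|11)=+1, (1|11)=+1; (−1)^{2·1·5}·(+1)^1·(+1)^2 = +1.
v=37: a=37^2·(≡22), b=37^1·(≡36) mod 37; (22|37)=-1, (36|37)=+1; (−1)^{2·1·18}·(-1)^1·(+1)^2 = -1.
v=5: a=5^1·(≡1), b=5^0·(≡4) mod 5; (1|5)=+1, (4|5)=+1; (−1)^{1·0·2}·(+1)^0·(+1)^1 = +1.
v=3: a=3^-6·(≡2), b=3^-2·(≡1) mod 3; (2|3)=-1, (1|3)=+1; (−1)^{-6·-2·1}·(-1)^-2·(+1)^-6 = +1.
v=41: a=41^2·(≡20), b=41^0·(≡28) mod 41; (20|41)=+1, (28|41)=-1; (−1)^{2·0·20}·(+1)^0·(-1)^2 = +1.
v=19: a=19^-2·(≡9), b=19^-1·(≡15) mod 19; (9|19)=+1, (15|19)=-1; (−1)^{-2·-1·9}·(+1)^-1·(-1)^-2 = +1.
v=29: a=29^2·(≡25), b=29^0·(≡23) mod 29; (25|29)=+1, (23|29)=+1; (−1)^{2·0·14}·(+1)^0·(+1)^2 = +1.
v=17: a=17^8·(≡10), b=17^5·(≡1) mod 17; (10|17)=-1, (1|17)=+1; (−1)^{8·5·8}·(-1)^5·(+1)^8 = -1.
v=∞: 5 > 0 and 131461 > 0  ⇒  (a,b)_∞ = +1.
|Ram(5, 131461)| = 2, even; anisotropic at {17, 37}.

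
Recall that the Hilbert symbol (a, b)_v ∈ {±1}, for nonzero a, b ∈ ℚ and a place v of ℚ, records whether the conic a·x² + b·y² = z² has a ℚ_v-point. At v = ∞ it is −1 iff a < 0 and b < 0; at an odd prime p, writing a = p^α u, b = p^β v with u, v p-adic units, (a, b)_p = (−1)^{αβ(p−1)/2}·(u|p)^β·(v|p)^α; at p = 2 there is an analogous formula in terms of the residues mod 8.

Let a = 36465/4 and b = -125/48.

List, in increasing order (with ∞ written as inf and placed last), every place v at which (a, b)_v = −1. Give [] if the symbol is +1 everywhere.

[11, 13]

Mod squares: a ≡ 36465, b ≡ -15. Check v ∈ {∞, 2, 3, 5, 11, 13, 17}.
v=17: a=17^1·(≡5), b=17^0·(≡2) mod 17; (5|17)=-1, (2|17)=+1; (−1)^{1·0·8}·(-1)^0·(+1)^1 = +1.
v=∞: 36465 > 0 and -15 < 0  ⇒  (a,b)_∞ = +1.
v=5: a=5^1·(≡2), b=5^3·(≡3) mod 5; (2|5)=-1, (3|5)=-1; (−1)^{1·3·2}·(-1)^3·(-1)^1 = +1.
v=2: v_2(a)=-2, v_2(b)=-4; units ≡ 1, 1 (mod 8); ε·ε+αω+βω = 0·0+-2·0+-4·0 ≡ 0  ⇒  (a,b)_2 = +1.
v=11: a=11^1·(≡1), b=11^0·(≡10) mod 11; (1|11)=+1, (10|11)=-1; (−1)^{1·0·5}·(+1)^0·(-1)^1 = -1.
v=13: a=13^1·(≡9), b=13^0·(≡2) mod 13; (9|13)=+1, (2|13)=-1; (−1)^{1·0·6}·(+1)^0·(-1)^1 = -1.
v=3: a=3^1·(≡2), b=3^-1·(≡1) mod 3; (2|3)=-1, (1|3)=+1; (−1)^{1·-1·1}·(-1)^-1·(+1)^1 = +1.
|Ram(36465, -15)| = 2, even; anisotropic at {11, 13}.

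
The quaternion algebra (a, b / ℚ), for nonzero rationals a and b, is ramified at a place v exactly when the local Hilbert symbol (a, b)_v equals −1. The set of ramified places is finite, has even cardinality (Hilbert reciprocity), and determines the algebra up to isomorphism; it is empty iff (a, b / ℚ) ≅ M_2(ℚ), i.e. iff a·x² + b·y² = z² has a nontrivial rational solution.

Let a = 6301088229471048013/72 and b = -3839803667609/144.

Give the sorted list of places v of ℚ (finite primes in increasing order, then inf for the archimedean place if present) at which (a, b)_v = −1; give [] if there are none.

(a, b) ≡ (11594, -81809) mod (ℚ^×)²; places V = {2, 3, 7, 11, 13, 17, 29, 31, ∞}.
(a,b)_11: α=1, u≡4; β=0, v≡3 (mod 11); (4|11)=+1, (3|11)=+1; sign (−1)^0·+1^0·+1^1 = +1.
(a,b)_3: α=-2, u≡2; β=-2, v≡1 (mod 3); (2|3)=-1, (1|3)=+1; sign (−1)^0·-1^-2·+1^-2 = +1.
(a,b)_17: α=1, u≡16; β=2, v≡12 (mod 17); (16|17)=+1, (12|17)=-1; sign (−1)^0·+1^2·-1^1 = -1.
(a,b)_31: α=5, u≡10; β=3, v≡3 (mod 31); (10|31)=+1, (3|31)=-1; sign (−1)^1·+1^3·-1^5 = +1.
(a,b)_29: α=2, u≡5; β=1, v≡15 (mod 29); (5|29)=+1, (15|29)=-1; sign (−1)^0·+1^1·-1^2 = +1.
(a,b)_∞: sgn(11594)=+, sgn(-81809)=−, so +1.
(a,b)_13: α=4, u≡2; β=3, v≡3 (mod 13); (2|13)=-1, (3|13)=+1; sign (−1)^0·-1^3·+1^4 = -1.
(a,b)_7: α=2, u≡2; β=1, v≡3 (mod 7); (2|7)=+1, (3|7)=-1; sign (−1)^0·+1^1·-1^2 = +1.
(a,b)_2: α=-3, β=-4; u≡5, v≡7 (mod 8); ε(u)ε(v)=0·1, αω(v)=-3·0, βω(u)=-4·1; sum ≡ 0  ⇒  +1.
|Ram(11594, -81809)| = 2, even; anisotropic at {13, 17}.

[13, 17]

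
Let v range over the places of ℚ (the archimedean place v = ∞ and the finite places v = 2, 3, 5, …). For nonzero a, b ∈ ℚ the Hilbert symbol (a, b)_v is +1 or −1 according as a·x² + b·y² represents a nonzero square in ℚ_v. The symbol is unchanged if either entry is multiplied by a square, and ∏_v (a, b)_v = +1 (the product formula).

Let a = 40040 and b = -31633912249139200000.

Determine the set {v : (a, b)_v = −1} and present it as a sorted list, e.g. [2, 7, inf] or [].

[2, 5, 7, 11]

(a, b) ≡ (10010, -130) mod (ℚ^×)²; places V = {2, 5, 7, 11, 13, ∞}.
(a,b)_5: α=1, u≡3; β=5, v≡1 (mod 5); (3|5)=-1, (1|5)=+1; sign (−1)^0·-1^5·+1^1 = -1.
(a,b)_11: α=1, u≡10; β=4, v≡8 (mod 11); (10|11)=-1, (8|11)=-1; sign (−1)^0·-1^4·-1^1 = -1.
(a,b)_2: α=3, β=17; u≡5, v≡7 (mod 8); ε(u)ε(v)=0·1, αω(v)=3·0, βω(u)=17·1; sum ≡ 1  ⇒  -1.
(a,b)_13: α=1, u≡12; β=3, v≡9 (mod 13); (12|13)=+1, (9|13)=+1; sign (−1)^0·+1^3·+1^1 = +1.
(a,b)_∞: sgn(10010)=+, sgn(-130)=−, so +1.
(a,b)_7: α=1, u≡1; β=4, v≡6 (mod 7); (1|7)=+1, (6|7)=-1; sign (−1)^0·+1^4·-1^1 = -1.
(10010, -130 / ℚ) ramifies at {2, 5, 7, 11}: a division algebra.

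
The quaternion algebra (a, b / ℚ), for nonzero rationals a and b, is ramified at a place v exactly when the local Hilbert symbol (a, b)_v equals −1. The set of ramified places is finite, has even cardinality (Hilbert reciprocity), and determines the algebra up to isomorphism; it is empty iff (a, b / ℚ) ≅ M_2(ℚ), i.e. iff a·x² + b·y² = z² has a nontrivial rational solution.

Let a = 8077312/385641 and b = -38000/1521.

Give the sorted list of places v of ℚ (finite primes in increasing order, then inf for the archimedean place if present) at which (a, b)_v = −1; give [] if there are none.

Mod squares: a ≡ 493, b ≡ -95. Check v ∈ {∞, 2, 3, 5, 13, 17, 19, 23, 29}.
v=29: a=29^1·(≡17), b=29^0·(≡26) mod 29; (17|29)=-1, (26|29)=-1; (−1)^{1·0·14}·(-1)^0·(-1)^1 = -1.
v=17: a=17^1·(≡12), b=17^0·(≡10) mod 17; (12|17)=-1, (10|17)=-1; (−1)^{1·0·8}·(-1)^0·(-1)^1 = -1.
v=23: a=23^-2·(≡5), b=23^0·(≡14) mod 23; (5|23)=-1, (14|23)=-1; (−1)^{-2·0·11}·(-1)^0·(-1)^-2 = +1.
v=2: v_2(a)=14, v_2(b)=4; units ≡ 5, 1 (mod 8); ε·ε+αω+βω = 0·0+14·0+4·1 ≡ 0  ⇒  (a,b)_2 = +1.
v=3: a=3^-6·(≡1), b=3^-2·(≡1) mod 3; (1|3)=+1, (1|3)=+1; (−1)^{-6·-2·1}·(+1)^-2·(+1)^-6 = +1.
v=13: a=13^0·(≡1), b=13^-2·(≡10) mod 13; (1|13)=+1, (10|13)=+1; (−1)^{0·-2·6}·(+1)^-2·(+1)^0 = +1.
v=5: a=5^0·(≡2), b=5^3·(≡1) mod 5; (2|5)=-1, (1|5)=+1; (−1)^{0·3·2}·(-1)^3·(+1)^0 = -1.
v=∞: 493 > 0 and -95 < 0  ⇒  (a,b)_∞ = +1.
v=19: a=19^0·(≡3), b=19^1·(≡14) mod 19; (3|19)=-1, (14|19)=-1; (−1)^{0·1·9}·(-1)^1·(-1)^0 = -1.
Ram(493, -95) = {5, 17, 19, 29}; no ℚ_5-point on the conic.

[5, 17, 19, 29]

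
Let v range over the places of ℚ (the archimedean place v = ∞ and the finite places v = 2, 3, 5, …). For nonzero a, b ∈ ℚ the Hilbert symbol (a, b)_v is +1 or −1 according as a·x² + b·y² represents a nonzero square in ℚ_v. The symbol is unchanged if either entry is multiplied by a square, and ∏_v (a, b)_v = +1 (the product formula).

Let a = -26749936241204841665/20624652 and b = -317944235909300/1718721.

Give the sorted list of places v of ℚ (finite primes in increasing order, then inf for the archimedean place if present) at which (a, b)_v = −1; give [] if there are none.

Mod squares: a ≡ -195, b ≡ -77. Check v ∈ {∞, 2, 3, 5, 7, 11, 13, 19, 23, 29, 41}.
v=11: a=11^4·(≡4), b=11^3·(≡5) mod 11; (4|11)=+1, (5|11)=+1; (−1)^{4·3·5}·(+1)^3·(+1)^4 = +1.
v=23: a=23^-2·(≡8), b=23^-2·(≡11) mod 23; (8|23)=+1, (11|23)=-1; (−1)^{-2·-2·11}·(+1)^-2·(-1)^-2 = +1.
v=5: a=5^1·(≡1), b=5^2·(≡3) mod 5; (1|5)=+1, (3|5)=-1; (−1)^{1·2·2}·(+1)^2·(-1)^1 = -1.
v=∞: -195 < 0 and -77 < 0  ⇒  (a,b)_∞ = -1.
v=19: a=19^-2·(≡3), b=19^-2·(≡12) mod 19; (3|19)=-1, (12|19)=-1; (−1)^{-2·-2·9}·(-1)^-2·(-1)^-2 = +1.
v=41: a=41^2·(≡10), b=41^0·(≡23) mod 41; (10|41)=+1, (23|41)=+1; (−1)^{2·0·20}·(+1)^0·(+1)^2 = +1.
v=29: a=29^2·(≡3), b=29^2·(≡10) mod 29; (3|29)=-1, (10|29)=-1; (−1)^{2·2·14}·(-1)^2·(-1)^2 = +1.
v=2: v_2(a)=-2, v_2(b)=2; units ≡ 5, 3 (mod 8); ε·ε+αω+βω = 0·1+-2·1+2·1 ≡ 0  ⇒  (a,b)_2 = +1.
v=13: a=13^3·(≡8), b=13^2·(≡1) mod 13; (8|13)=-1, (1|13)=+1; (−1)^{3·2·6}·(-1)^2·(+1)^3 = +1.
v=3: a=3^-3·(≡1), b=3^-2·(≡1) mod 3; (1|3)=+1, (1|3)=+1; (−1)^{-3·-2·1}·(+1)^-2·(+1)^-3 = +1.
v=7: a=7^6·(≡1), b=7^5·(≡3) mod 7; (1|7)=+1, (3|7)=-1; (−1)^{6·5·3}·(+1)^5·(-1)^6 = +1.
|Ram(-195, -77)| = 2, even; anisotropic at {5, ∞}.

[5, inf]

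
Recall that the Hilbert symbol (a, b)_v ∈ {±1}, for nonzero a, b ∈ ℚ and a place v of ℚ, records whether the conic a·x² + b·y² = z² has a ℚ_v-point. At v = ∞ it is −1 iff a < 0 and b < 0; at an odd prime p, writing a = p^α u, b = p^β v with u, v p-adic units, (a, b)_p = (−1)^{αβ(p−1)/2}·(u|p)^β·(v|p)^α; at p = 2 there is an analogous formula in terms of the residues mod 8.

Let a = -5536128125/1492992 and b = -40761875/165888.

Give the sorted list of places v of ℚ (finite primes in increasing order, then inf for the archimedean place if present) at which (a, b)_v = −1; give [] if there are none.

(a, b) ≡ (-10, -22) mod (ℚ^×)²; places V = {2, 3, 5, 7, 11, ∞}.
(a,b)_5: α=5, u≡2; β=4, v≡2 (mod 5); (2|5)=-1, (2|5)=-1; sign (−1)^0·-1^4·-1^5 = -1.
(a,b)_3: α=-6, u≡2; β=-4, v≡2 (mod 3); (2|3)=-1, (2|3)=-1; sign (−1)^0·-1^-4·-1^-6 = +1.
(a,b)_∞: sgn(-10)=−, sgn(-22)=−, so -1.
(a,b)_11: α=6, u≡9; β=3, v≡4 (mod 11); (9|11)=+1, (4|11)=+1; sign (−1)^0·+1^3·+1^6 = +1.
(a,b)_2: α=-11, β=-11; u≡3, v≡5 (mod 8); ε(u)ε(v)=1·0, αω(v)=-11·1, βω(u)=-11·1; sum ≡ 0  ⇒  +1.
(a,b)_7: α=0, u≡1; β=2, v≡6 (mod 7); (1|7)=+1, (6|7)=-1; sign (−1)^0·+1^2·-1^0 = +1.
(-10, -22 / ℚ) ramifies at {5, ∞}: a division algebra.

[5, inf]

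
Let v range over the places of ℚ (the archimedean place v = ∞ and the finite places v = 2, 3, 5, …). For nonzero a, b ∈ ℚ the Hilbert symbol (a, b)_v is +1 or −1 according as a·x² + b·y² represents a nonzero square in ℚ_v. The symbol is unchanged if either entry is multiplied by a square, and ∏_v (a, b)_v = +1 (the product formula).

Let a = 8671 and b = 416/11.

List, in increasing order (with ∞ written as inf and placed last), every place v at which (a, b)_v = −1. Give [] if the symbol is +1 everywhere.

[2, 23]

Mod squares: a ≡ 8671, b ≡ 286. Check v ∈ {∞, 2, 11, 13, 23, 29}.
v=11: a=11^0·(≡3), b=11^-1·(≡9) mod 11; (3|11)=+1, (9|11)=+1; (−1)^{0·-1·5}·(+1)^-1·(+1)^0 = +1.
v=2: v_2(a)=0, v_2(b)=5; units ≡ 7, 7 (mod 8); ε·ε+αω+βω = 1·1+0·0+5·0 ≡ 1  ⇒  (a,b)_2 = -1.
v=13: a=13^1·(≡4), b=13^1·(≡10) mod 13; (4|13)=+1, (10|13)=+1; (−1)^{1·1·6}·(+1)^1·(+1)^1 = +1.
v=∞: 8671 > 0 and 286 > 0  ⇒  (a,b)_∞ = +1.
v=29: a=29^1·(≡9), b=29^0·(≡22) mod 29; (9|29)=+1, (22|29)=+1; (−1)^{1·0·14}·(+1)^0·(+1)^1 = +1.
v=23: a=23^1·(≡9), b=23^0·(≡19) mod 23; (9|23)=+1, (19|23)=-1; (−1)^{1·0·11}·(+1)^0·(-1)^1 = -1.
(8671, 286 / ℚ) ramifies at {2, 23}: a division algebra.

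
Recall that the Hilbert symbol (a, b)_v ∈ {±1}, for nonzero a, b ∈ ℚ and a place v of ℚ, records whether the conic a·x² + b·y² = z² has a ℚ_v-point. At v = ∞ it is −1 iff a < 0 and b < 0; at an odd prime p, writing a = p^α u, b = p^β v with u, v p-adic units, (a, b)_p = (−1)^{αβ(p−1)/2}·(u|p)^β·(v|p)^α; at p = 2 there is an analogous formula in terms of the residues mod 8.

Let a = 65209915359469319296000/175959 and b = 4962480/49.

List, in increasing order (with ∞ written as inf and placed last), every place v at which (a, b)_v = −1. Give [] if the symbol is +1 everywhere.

Mod squares: a ≡ 14637315, b ≡ 310155. Check v ∈ {∞, 2, 3, 5, 7, 11, 13, 19, 23, 29, 31}.
v=13: a=13^2·(≡1), b=13^0·(≡12) mod 13; (1|13)=+1, (12|13)=+1; (−1)^{2·0·6}·(+1)^0·(+1)^2 = +1.
v=11: a=11^1·(≡2), b=11^0·(≡10) mod 11; (2|11)=-1, (10|11)=-1; (−1)^{1·0·5}·(-1)^0·(-1)^1 = -1.
v=7: a=7^-3·(≡5), b=7^-2·(≡5) mod 7; (5|7)=-1, (5|7)=-1; (−1)^{-3·-2·3}·(-1)^-2·(-1)^-3 = -1.
v=29: a=29^3·(≡2), b=29^1·(≡1) mod 29; (2|29)=-1, (1|29)=+1; (−1)^{3·1·14}·(-1)^1·(+1)^3 = -1.
v=2: v_2(a)=10, v_2(b)=4; units ≡ 3, 3 (mod 8); ε·ε+αω+βω = 1·1+10·1+4·1 ≡ 1  ⇒  (a,b)_2 = -1.
v=23: a=23^3·(≡6), b=23^1·(≡22) mod 23; (6|23)=+1, (22|23)=-1; (−1)^{3·1·11}·(+1)^1·(-1)^3 = +1.
v=19: a=19^-1·(≡6), b=19^0·(≡2) mod 19; (6|19)=+1, (2|19)=-1; (−1)^{-1·0·9}·(+1)^0·(-1)^-1 = -1.
v=5: a=5^3·(≡2), b=5^1·(≡4) mod 5; (2|5)=-1, (4|5)=+1; (−1)^{3·1·2}·(-1)^1·(+1)^3 = -1.
v=31: a=31^4·(≡9), b=31^1·(≡17) mod 31; (9|31)=+1, (17|31)=-1; (−1)^{4·1·15}·(+1)^1·(-1)^4 = +1.
v=∞: 14637315 > 0 and 310155 > 0  ⇒  (a,b)_∞ = +1.
v=3: a=3^-3·(≡1), b=3^1·(≡2) mod 3; (1|3)=+1, (2|3)=-1; (−1)^{-3·1·1}·(+1)^1·(-1)^-3 = +1.
|Ram(14637315, 310155)| = 6, even; anisotropic at {2, 5, 7, 11, 19, 29}.

[2, 5, 7, 11, 19, 29]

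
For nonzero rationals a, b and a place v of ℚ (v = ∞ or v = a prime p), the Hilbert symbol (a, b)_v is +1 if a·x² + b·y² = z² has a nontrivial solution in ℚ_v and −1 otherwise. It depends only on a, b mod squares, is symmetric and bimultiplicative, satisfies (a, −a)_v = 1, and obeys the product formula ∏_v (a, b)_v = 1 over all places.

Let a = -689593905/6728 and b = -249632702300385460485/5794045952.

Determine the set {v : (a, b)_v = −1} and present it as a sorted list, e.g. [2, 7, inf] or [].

[3, 5, 13, inf]

(a, b) ≡ (-4290, -330) mod (ℚ^×)²; places V = {2, 3, 5, 7, 11, 13, 19, 23, 29, ∞}.
(a,b)_5: α=1, u≡3; β=1, v≡4 (mod 5); (3|5)=-1, (4|5)=+1; sign (−1)^0·-1^1·+1^1 = -1.
(a,b)_13: α=1, u≡5; β=2, v≡6 (mod 13); (5|13)=-1, (6|13)=-1; sign (−1)^0·-1^2·-1^1 = -1.
(a,b)_11: α=1, u≡6; β=3, v≡3 (mod 11); (6|11)=-1, (3|11)=+1; sign (−1)^1·-1^3·+1^1 = +1.
(a,b)_7: α=2, u≡1; β=0, v≡6 (mod 7); (1|7)=+1, (6|7)=-1; sign (−1)^0·+1^0·-1^2 = +1.
(a,b)_2: α=-3, β=-13; u≡7, v≡3 (mod 8); ε(u)ε(v)=1·1, αω(v)=-3·1, βω(u)=-13·0; sum ≡ 0  ⇒  +1.
(a,b)_29: α=-2, u≡3; β=-4, v≡12 (mod 29); (3|29)=-1, (12|29)=-1; sign (−1)^0·-1^-4·-1^-2 = +1.
(a,b)_∞: sgn(-4290)=−, sgn(-330)=−, so -1.
(a,b)_23: α=0, u≡14; β=2, v≡15 (mod 23); (14|23)=-1, (15|23)=-1; sign (−1)^0·-1^2·-1^0 = +1.
(a,b)_19: α=0, u≡9; β=2, v≡14 (mod 19); (9|19)=+1, (14|19)=-1; sign (−1)^0·+1^2·-1^0 = +1.
(a,b)_3: α=9, u≡1; β=19, v≡1 (mod 3); (1|3)=+1, (1|3)=+1; sign (−1)^1·+1^19·+1^9 = -1.
|Ram(-4290, -330)| = 4, even; anisotropic at {3, 5, 13, ∞}.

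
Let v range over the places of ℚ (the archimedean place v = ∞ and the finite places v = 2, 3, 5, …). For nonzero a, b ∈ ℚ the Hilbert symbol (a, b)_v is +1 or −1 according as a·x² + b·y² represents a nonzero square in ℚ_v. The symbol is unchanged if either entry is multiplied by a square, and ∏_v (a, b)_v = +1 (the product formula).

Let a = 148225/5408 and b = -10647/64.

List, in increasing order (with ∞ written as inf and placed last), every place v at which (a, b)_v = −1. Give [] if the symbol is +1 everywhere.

[]

(a, b) ≡ (2, -7) mod (ℚ^×)²; places V = {2, 3, 5, 7, 11, 13, ∞}.
(a,b)_∞: sgn(2)=+, sgn(-7)=−, so +1.
(a,b)_2: α=-5, β=-6; u≡1, v≡1 (mod 8); ε(u)ε(v)=0·0, αω(v)=-5·0, βω(u)=-6·0; sum ≡ 0  ⇒  +1.
(a,b)_5: α=2, u≡3; β=0, v≡2 (mod 5); (3|5)=-1, (2|5)=-1; sign (−1)^0·-1^0·-1^2 = +1.
(a,b)_7: α=2, u≡2; β=1, v≡5 (mod 7); (2|7)=+1, (5|7)=-1; sign (−1)^0·+1^1·-1^2 = +1.
(a,b)_11: α=2, u≡10; β=0, v≡5 (mod 11); (10|11)=-1, (5|11)=+1; sign (−1)^0·-1^0·+1^2 = +1.
(a,b)_3: α=0, u≡2; β=2, v≡2 (mod 3); (2|3)=-1, (2|3)=-1; sign (−1)^0·-1^2·-1^0 = +1.
(a,b)_13: α=-2, u≡2; β=2, v≡11 (mod 13); (2|13)=-1, (11|13)=-1; sign (−1)^0·-1^2·-1^-2 = +1.
Every local symbol is +1, so the conic 2·x² + -7·y² = z² has ℚ_v-points for all v and hence a ℚ-point; (a, b / ℚ) ≅ M_2(ℚ).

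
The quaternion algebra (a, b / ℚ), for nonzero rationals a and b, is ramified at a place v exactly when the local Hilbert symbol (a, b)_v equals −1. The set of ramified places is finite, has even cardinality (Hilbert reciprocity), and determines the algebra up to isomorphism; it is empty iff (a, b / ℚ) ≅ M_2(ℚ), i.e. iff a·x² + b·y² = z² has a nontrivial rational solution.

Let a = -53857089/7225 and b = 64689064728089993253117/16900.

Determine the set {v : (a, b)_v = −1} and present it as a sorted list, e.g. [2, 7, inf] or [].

Mod squares: a ≡ -35409, b ≡ 11599797. Check v ∈ {∞, 2, 3, 5, 11, 13, 17, 19, 23, 29, 31, 37}.
v=11: a=11^1·(≡5), b=11^3·(≡3) mod 11; (5|11)=+1, (3|11)=+1; (−1)^{1·3·5}·(+1)^3·(+1)^1 = -1.
v=37: a=37^1·(≡2), b=37^4·(≡3) mod 37; (2|37)=-1, (3|37)=+1; (−1)^{1·4·18}·(-1)^4·(+1)^1 = +1.
v=29: a=29^1·(≡12), b=29^3·(≡6) mod 29; (12|29)=-1, (6|29)=+1; (−1)^{1·3·14}·(-1)^3·(+1)^1 = -1.
v=∞: -35409 < 0 and 11599797 > 0  ⇒  (a,b)_∞ = +1.
v=19: a=19^0·(≡9), b=19^2·(≡18) mod 19; (9|19)=+1, (18|19)=-1; (−1)^{0·2·9}·(+1)^2·(-1)^0 = +1.
v=31: a=31^0·(≡24), b=31^1·(≡24) mod 31; (24|31)=-1, (24|31)=-1; (−1)^{0·1·15}·(-1)^1·(-1)^0 = -1.
v=5: a=5^-2·(≡4), b=5^-2·(≡2) mod 5; (4|5)=+1, (2|5)=-1; (−1)^{-2·-2·2}·(+1)^-2·(-1)^-2 = +1.
v=13: a=13^2·(≡4), b=13^-2·(≡9) mod 13; (4|13)=+1, (9|13)=+1; (−1)^{2·-2·6}·(+1)^-2·(+1)^2 = +1.
v=2: v_2(a)=0, v_2(b)=-2; units ≡ 7, 5 (mod 8); ε·ε+αω+βω = 1·0+0·1+-2·0 ≡ 0  ⇒  (a,b)_2 = +1.
v=3: a=3^3·(≡2), b=3^5·(≡1) mod 3; (2|3)=-1, (1|3)=+1; (−1)^{3·5·1}·(-1)^5·(+1)^3 = +1.
v=23: a=23^0·(≡11), b=23^1·(≡18) mod 23; (11|23)=-1, (18|23)=+1; (−1)^{0·1·11}·(-1)^1·(+1)^0 = -1.
v=17: a=17^-2·(≡2), b=17^1·(≡7) mod 17; (2|17)=+1, (7|17)=-1; (−1)^{-2·1·8}·(+1)^1·(-1)^-2 = +1.
|Ram(-35409, 11599797)| = 4, even; anisotropic at {11, 23, 29, 31}.

[11, 23, 29, 31]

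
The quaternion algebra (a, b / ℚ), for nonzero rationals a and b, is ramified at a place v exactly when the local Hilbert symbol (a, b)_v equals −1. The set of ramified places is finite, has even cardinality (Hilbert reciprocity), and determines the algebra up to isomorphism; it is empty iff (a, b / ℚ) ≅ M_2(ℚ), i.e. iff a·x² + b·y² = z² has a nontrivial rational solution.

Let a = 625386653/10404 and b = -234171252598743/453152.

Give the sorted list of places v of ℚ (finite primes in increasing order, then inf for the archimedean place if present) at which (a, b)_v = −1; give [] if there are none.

[2, 29, 41, 47]

Mod squares: a ≡ 1732373, b ≡ -4223525374. Check v ∈ {∞, 2, 3, 7, 17, 19, 23, 29, 31, 37, 41, 47, 53}.
v=∞: 1732373 > 0 and -4223525374 < 0  ⇒  (a,b)_∞ = +1.
v=31: a=31^1·(≡27), b=31^1·(≡8) mod 31; (27|31)=-1, (8|31)=+1; (−1)^{1·1·15}·(-1)^1·(+1)^1 = +1.
v=17: a=17^-2·(≡10), b=17^-2·(≡13) mod 17; (10|17)=-1, (13|17)=+1; (−1)^{-2·-2·8}·(-1)^-2·(+1)^-2 = +1.
v=47: a=47^1·(≡29), b=47^1·(≡23) mod 47; (29|47)=-1, (23|47)=-1; (−1)^{1·1·23}·(-1)^1·(-1)^1 = -1.
v=53: a=53^0·(≡37), b=53^1·(≡10) mod 53; (37|53)=+1, (10|53)=+1; (−1)^{0·1·26}·(+1)^1·(+1)^0 = +1.
v=41: a=41^1·(≡2), b=41^1·(≡19) mod 41; (2|41)=+1, (19|41)=-1; (−1)^{1·1·20}·(+1)^1·(-1)^1 = -1.
v=23: a=23^0·(≡3), b=23^1·(≡1) mod 23; (3|23)=+1, (1|23)=+1; (−1)^{0·1·11}·(+1)^1·(+1)^0 = +1.
v=3: a=3^-2·(≡2), b=3^4·(≡2) mod 3; (2|3)=-1, (2|3)=-1; (−1)^{-2·4·1}·(-1)^4·(-1)^-2 = +1.
v=19: a=19^2·(≡13), b=19^0·(≡1) mod 19; (13|19)=-1, (1|19)=+1; (−1)^{2·0·9}·(-1)^0·(+1)^2 = +1.
v=37: a=37^0·(≡21), b=37^2·(≡27) mod 37; (21|37)=+1, (27|37)=+1; (−1)^{0·2·18}·(+1)^2·(+1)^0 = +1.
v=2: v_2(a)=-2, v_2(b)=-5; units ≡ 5, 1 (mod 8); ε·ε+αω+βω = 0·0+-2·0+-5·1 ≡ 1  ⇒  (a,b)_2 = -1.
v=29: a=29^1·(≡18), b=29^1·(≡25) mod 29; (18|29)=-1, (25|29)=+1; (−1)^{1·1·14}·(-1)^1·(+1)^1 = -1.
v=7: a=7^0·(≡5), b=7^-2·(≡2) mod 7; (5|7)=-1, (2|7)=+1; (−1)^{0·-2·3}·(-1)^-2·(+1)^0 = +1.
(1732373, -4223525374 / ℚ) ramifies at {2, 29, 41, 47}: a division algebra.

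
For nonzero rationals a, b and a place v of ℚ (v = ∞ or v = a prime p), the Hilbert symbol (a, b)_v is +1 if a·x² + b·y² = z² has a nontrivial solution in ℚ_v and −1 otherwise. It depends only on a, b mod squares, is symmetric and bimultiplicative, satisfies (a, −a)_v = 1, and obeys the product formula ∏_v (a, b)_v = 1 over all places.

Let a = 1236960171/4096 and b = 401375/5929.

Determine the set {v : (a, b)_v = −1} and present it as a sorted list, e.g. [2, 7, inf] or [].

Mod squares: a ≡ 899, b ≡ 95. Check v ∈ {∞, 2, 3, 5, 7, 11, 13, 17, 19, 23, 29, 31}.
v=∞: 899 > 0 and 95 > 0  ⇒  (a,b)_∞ = +1.
v=2: v_2(a)=-12, v_2(b)=0; units ≡ 3, 7 (mod 8); ε·ε+αω+βω = 1·1+-12·0+0·1 ≡ 1  ⇒  (a,b)_2 = -1.
v=31: a=31^1·(≡3), b=31^0·(≡10) mod 31; (3|31)=-1, (10|31)=+1; (−1)^{1·0·15}·(-1)^0·(+1)^1 = +1.
v=19: a=19^0·(≡5), b=19^1·(≡16) mod 19; (5|19)=+1, (16|19)=+1; (−1)^{0·1·9}·(+1)^1·(+1)^0 = +1.
v=7: a=7^0·(≡6), b=7^-2·(≡1) mod 7; (6|7)=-1, (1|7)=+1; (−1)^{0·-2·3}·(-1)^-2·(+1)^0 = +1.
v=17: a=17^2·(≡2), b=17^0·(≡3) mod 17; (2|17)=+1, (3|17)=-1; (−1)^{2·0·8}·(+1)^0·(-1)^2 = +1.
v=5: a=5^0·(≡1), b=5^3·(≡4) mod 5; (1|5)=+1, (4|5)=+1; (−1)^{0·3·2}·(+1)^3·(+1)^0 = +1.
v=29: a=29^1·(≡11), b=29^0·(≡19) mod 29; (11|29)=-1, (19|29)=-1; (−1)^{1·0·14}·(-1)^0·(-1)^1 = -1.
v=13: a=13^0·(≡5), b=13^2·(≡9) mod 13; (5|13)=-1, (9|13)=+1; (−1)^{0·2·6}·(-1)^2·(+1)^0 = +1.
v=3: a=3^2·(≡2), b=3^0·(≡2) mod 3; (2|3)=-1, (2|3)=-1; (−1)^{2·0·1}·(-1)^0·(-1)^2 = +1.
v=23: a=23^2·(≡2), b=23^0·(≡18) mod 23; (2|23)=+1, (18|23)=+1; (−1)^{2·0·11}·(+1)^0·(+1)^2 = +1.
v=11: a=11^0·(≡10), b=11^-2·(≡8) mod 11; (10|11)=-1, (8|11)=-1; (−1)^{0·-2·5}·(-1)^-2·(-1)^0 = +1.
|Ram(899, 95)| = 2, even; anisotropic at {2, 29}.

[2, 29]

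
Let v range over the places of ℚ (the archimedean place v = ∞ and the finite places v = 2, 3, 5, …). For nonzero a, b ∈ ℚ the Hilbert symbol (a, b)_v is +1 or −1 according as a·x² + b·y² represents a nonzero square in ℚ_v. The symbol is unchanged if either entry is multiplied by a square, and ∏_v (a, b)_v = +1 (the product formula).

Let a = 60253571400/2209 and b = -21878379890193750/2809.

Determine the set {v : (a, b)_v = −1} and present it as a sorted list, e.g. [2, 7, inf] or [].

[2, 19]

Mod squares: a ≡ 114, b ≡ -2310. Check v ∈ {∞, 2, 3, 5, 7, 11, 19, 31, 47, 53}.
v=2: v_2(a)=3, v_2(b)=1; units ≡ 1, 5 (mod 8); ε·ε+αω+βω = 0·0+3·1+1·0 ≡ 1  ⇒  (a,b)_2 = -1.
v=7: a=7^0·(≡2), b=7^1·(≡6) mod 7; (2|7)=+1, (6|7)=-1; (−1)^{0·1·3}·(+1)^1·(-1)^0 = +1.
v=3: a=3^1·(≡2), b=3^1·(≡1) mod 3; (2|3)=-1, (1|3)=+1; (−1)^{1·1·1}·(-1)^1·(+1)^1 = +1.
v=47: a=47^-2·(≡40), b=47^0·(≡19) mod 47; (40|47)=-1, (19|47)=-1; (−1)^{-2·0·23}·(-1)^0·(-1)^-2 = +1.
v=5: a=5^2·(≡4), b=5^5·(≡2) mod 5; (4|5)=+1, (2|5)=-1; (−1)^{2·5·2}·(+1)^5·(-1)^2 = +1.
v=31: a=31^0·(≡6), b=31^2·(≡29) mod 31; (6|31)=-1, (29|31)=-1; (−1)^{0·2·15}·(-1)^2·(-1)^0 = +1.
v=∞: 114 > 0 and -2310 < 0  ⇒  (a,b)_∞ = +1.
v=53: a=53^0·(≡32), b=53^-2·(≡32) mod 53; (32|53)=-1, (32|53)=-1; (−1)^{0·-2·26}·(-1)^-2·(-1)^0 = +1.
v=19: a=19^3·(≡9), b=19^4·(≡18) mod 19; (9|19)=+1, (18|19)=-1; (−1)^{3·4·9}·(+1)^4·(-1)^3 = -1.
v=11: a=11^4·(≡4), b=11^3·(≡8) mod 11; (4|11)=+1, (8|11)=-1; (−1)^{4·3·5}·(+1)^3·(-1)^4 = +1.
Ram(114, -2310) = {2, 19}; no ℚ_2-point on the conic.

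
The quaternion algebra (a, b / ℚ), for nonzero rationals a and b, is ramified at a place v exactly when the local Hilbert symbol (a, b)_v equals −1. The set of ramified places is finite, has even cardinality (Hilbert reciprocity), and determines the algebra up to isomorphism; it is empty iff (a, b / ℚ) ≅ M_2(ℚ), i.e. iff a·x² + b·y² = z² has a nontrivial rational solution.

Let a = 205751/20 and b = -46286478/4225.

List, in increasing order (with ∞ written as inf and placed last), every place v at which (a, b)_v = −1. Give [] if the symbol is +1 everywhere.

[2, 5]

Mod squares: a ≡ 20995, b ≡ -238. Check v ∈ {∞, 2, 3, 5, 7, 13, 17, 19}.
v=∞: 20995 > 0 and -238 < 0  ⇒  (a,b)_∞ = +1.
v=7: a=7^2·(≡1), b=7^5·(≡1) mod 7; (1|7)=+1, (1|7)=+1; (−1)^{2·5·3}·(+1)^5·(+1)^2 = +1.
v=3: a=3^0·(≡1), b=3^4·(≡2) mod 3; (1|3)=+1, (2|3)=-1; (−1)^{0·4·1}·(+1)^4·(-1)^0 = +1.
v=17: a=17^1·(≡11), b=17^1·(≡6) mod 17; (11|17)=-1, (6|17)=-1; (−1)^{1·1·8}·(-1)^1·(-1)^1 = +1.
v=19: a=19^1·(≡18), b=19^0·(≡7) mod 19; (18|19)=-1, (7|19)=+1; (−1)^{1·0·9}·(-1)^0·(+1)^1 = +1.
v=5: a=5^-1·(≡4), b=5^-2·(≡3) mod 5; (4|5)=+1, (3|5)=-1; (−1)^{-1·-2·2}·(+1)^-2·(-1)^-1 = -1.
v=13: a=13^1·(≡12), b=13^-2·(≡4) mod 13; (12|13)=+1, (4|13)=+1; (−1)^{1·-2·6}·(+1)^-2·(+1)^1 = +1.
v=2: v_2(a)=-2, v_2(b)=1; units ≡ 3, 1 (mod 8); ε·ε+αω+βω = 1·0+-2·0+1·1 ≡ 1  ⇒  (a,b)_2 = -1.
Ram(20995, -238) = {2, 5}; no ℚ_2-point on the conic.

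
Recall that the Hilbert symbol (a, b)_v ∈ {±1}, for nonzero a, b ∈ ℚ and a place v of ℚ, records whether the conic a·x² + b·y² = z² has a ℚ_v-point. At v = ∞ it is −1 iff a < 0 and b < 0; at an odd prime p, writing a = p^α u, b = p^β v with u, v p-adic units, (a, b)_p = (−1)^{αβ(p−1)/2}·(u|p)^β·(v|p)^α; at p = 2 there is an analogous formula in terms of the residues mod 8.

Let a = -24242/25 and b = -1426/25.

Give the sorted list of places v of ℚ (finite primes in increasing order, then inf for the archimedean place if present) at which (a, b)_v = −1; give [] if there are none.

(a, b) ≡ (-24242, -1426) mod (ℚ^×)²; places V = {2, 5, 17, 23, 31, ∞}.
(a,b)_23: α=1, u≡2; β=1, v≡15 (mod 23); (2|23)=+1, (15|23)=-1; sign (−1)^1·+1^1·-1^1 = +1.
(a,b)_2: α=1, β=1; u≡7, v≡7 (mod 8); ε(u)ε(v)=1·1, αω(v)=1·0, βω(u)=1·0; sum ≡ 1  ⇒  -1.
(a,b)_31: α=1, u≡27; β=1, v≡18 (mod 31); (27|31)=-1, (18|31)=+1; sign (−1)^1·-1^1·+1^1 = +1.
(a,b)_5: α=-2, u≡3; β=-2, v≡4 (mod 5); (3|5)=-1, (4|5)=+1; sign (−1)^0·-1^-2·+1^-2 = +1.
(a,b)_∞: sgn(-24242)=−, sgn(-1426)=−, so -1.
(a,b)_17: α=1, u≡13; β=0, v≡13 (mod 17); (13|17)=+1, (13|17)=+1; sign (−1)^0·+1^0·+1^1 = +1.
Ram(-24242, -1426) = {2, ∞}; no ℚ_2-point on the conic.

[2, inf]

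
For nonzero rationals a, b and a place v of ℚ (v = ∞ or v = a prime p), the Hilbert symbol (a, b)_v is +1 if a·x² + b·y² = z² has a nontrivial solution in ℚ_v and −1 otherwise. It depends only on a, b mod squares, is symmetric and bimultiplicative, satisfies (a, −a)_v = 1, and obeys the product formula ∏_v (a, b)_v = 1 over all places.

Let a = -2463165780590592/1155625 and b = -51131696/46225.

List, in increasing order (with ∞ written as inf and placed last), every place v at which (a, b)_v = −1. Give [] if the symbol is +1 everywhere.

(a, b) ≡ (-44022, -11) mod (ℚ^×)²; places V = {2, 3, 5, 7, 11, 23, 29, 43, ∞}.
(a,b)_∞: sgn(-44022)=−, sgn(-11)=−, so -1.
(a,b)_11: α=3, u≡10; β=3, v≡6 (mod 11); (10|11)=-1, (6|11)=-1; sign (−1)^1·-1^3·-1^3 = -1.
(a,b)_2: α=21, β=4; u≡5, v≡5 (mod 8); ε(u)ε(v)=0·0, αω(v)=21·1, βω(u)=4·1; sum ≡ 1  ⇒  -1.
(a,b)_23: α=1, u≡3; β=0, v≡1 (mod 23); (3|23)=+1, (1|23)=+1; sign (−1)^0·+1^0·+1^1 = +1.
(a,b)_43: α=-2, u≡21; β=-2, v≡22 (mod 43); (21|43)=+1, (22|43)=-1; sign (−1)^0·+1^-2·-1^-2 = +1.
(a,b)_5: α=-4, u≡2; β=-2, v≡1 (mod 5); (2|5)=-1, (1|5)=+1; sign (−1)^0·-1^-2·+1^-4 = +1.
(a,b)_3: α=3, u≡2; β=0, v≡1 (mod 3); (2|3)=-1, (1|3)=+1; sign (−1)^0·-1^0·+1^3 = +1.
(a,b)_29: α=1, u≡15; β=0, v≡27 (mod 29); (15|29)=-1, (27|29)=-1; sign (−1)^0·-1^0·-1^1 = -1.
(a,b)_7: α=2, u≡1; β=4, v≡3 (mod 7); (1|7)=+1, (3|7)=-1; sign (−1)^0·+1^4·-1^2 = +1.
|Ram(-44022, -11)| = 4, even; anisotropic at {2, 11, 29, ∞}.

[2, 11, 29, inf]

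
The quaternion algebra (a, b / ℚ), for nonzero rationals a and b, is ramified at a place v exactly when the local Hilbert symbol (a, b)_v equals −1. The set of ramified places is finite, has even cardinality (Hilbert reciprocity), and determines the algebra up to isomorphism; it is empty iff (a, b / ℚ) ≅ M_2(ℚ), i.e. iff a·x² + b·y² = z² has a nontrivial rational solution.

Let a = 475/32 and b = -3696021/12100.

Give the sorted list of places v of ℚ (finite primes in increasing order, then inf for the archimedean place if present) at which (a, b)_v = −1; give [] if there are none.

[]

(a, b) ≡ (38, -29) mod (ℚ^×)²; places V = {2, 3, 5, 7, 11, 17, 19, 29, ∞}.
(a,b)_19: α=1, u≡18; β=0, v≡9 (mod 19); (18|19)=-1, (9|19)=+1; sign (−1)^0·-1^0·+1^1 = +1.
(a,b)_29: α=0, u≡23; β=1, v≡5 (mod 29); (23|29)=+1, (5|29)=+1; sign (−1)^0·+1^1·+1^0 = +1.
(a,b)_5: α=2, u≡2; β=-2, v≡1 (mod 5); (2|5)=-1, (1|5)=+1; sign (−1)^0·-1^-2·+1^2 = +1.
(a,b)_11: α=0, u≡9; β=-2, v≡1 (mod 11); (9|11)=+1, (1|11)=+1; sign (−1)^0·+1^-2·+1^0 = +1.
(a,b)_2: α=-5, β=-2; u≡3, v≡3 (mod 8); ε(u)ε(v)=1·1, αω(v)=-5·1, βω(u)=-2·1; sum ≡ 0  ⇒  +1.
(a,b)_17: α=0, u≡9; β=2, v≡14 (mod 17); (9|17)=+1, (14|17)=-1; sign (−1)^0·+1^2·-1^0 = +1.
(a,b)_3: α=0, u≡2; β=2, v≡1 (mod 3); (2|3)=-1, (1|3)=+1; sign (−1)^0·-1^2·+1^0 = +1.
(a,b)_∞: sgn(38)=+, sgn(-29)=−, so +1.
(a,b)_7: α=0, u≡5; β=2, v≡6 (mod 7); (5|7)=-1, (6|7)=-1; sign (−1)^0·-1^2·-1^0 = +1.
Ram(a, b) = ∅: the form 38·x² + -29·y² − z² is isotropic over every ℚ_v, so by Hasse–Minkowski it is isotropic over ℚ.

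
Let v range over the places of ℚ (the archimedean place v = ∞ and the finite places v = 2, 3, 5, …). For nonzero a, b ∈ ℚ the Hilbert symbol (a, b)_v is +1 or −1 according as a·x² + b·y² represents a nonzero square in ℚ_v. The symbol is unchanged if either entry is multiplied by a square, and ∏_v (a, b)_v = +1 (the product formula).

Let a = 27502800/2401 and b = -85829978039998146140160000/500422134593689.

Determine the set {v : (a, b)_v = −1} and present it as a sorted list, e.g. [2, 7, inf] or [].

Mod squares: a ≡ 68757, b ≡ -1599. Check v ∈ {∞, 2, 3, 5, 7, 11, 13, 41, 43}.
v=13: a=13^1·(≡5), b=13^5·(≡8) mod 13; (5|13)=-1, (8|13)=-1; (−1)^{1·5·6}·(-1)^5·(-1)^1 = +1.
v=3: a=3^1·(≡2), b=3^11·(≡1) mod 3; (2|3)=-1, (1|3)=+1; (−1)^{1·11·1}·(-1)^11·(+1)^1 = +1.
v=5: a=5^2·(≡2), b=5^4·(≡1) mod 5; (2|5)=-1, (1|5)=+1; (−1)^{2·4·2}·(-1)^4·(+1)^2 = +1.
v=11: a=11^0·(≡2), b=11^-6·(≡7) mod 11; (2|11)=-1, (7|11)=-1; (−1)^{0·-6·5}·(-1)^-6·(-1)^0 = +1.
v=41: a=41^1·(≡16), b=41^3·(≡23) mod 41; (16|41)=+1, (23|41)=+1; (−1)^{1·3·20}·(+1)^3·(+1)^1 = +1.
v=43: a=43^1·(≡22), b=43^2·(≡13) mod 43; (22|43)=-1, (13|43)=+1; (−1)^{1·2·21}·(-1)^2·(+1)^1 = +1.
v=∞: 68757 > 0 and -1599 < 0  ⇒  (a,b)_∞ = +1.
v=7: a=7^-4·(≡3), b=7^-10·(≡2) mod 7; (3|7)=-1, (2|7)=+1; (−1)^{-4·-10·3}·(-1)^-10·(+1)^-4 = +1.
v=2: v_2(a)=4, v_2(b)=14; units ≡ 5, 1 (mod 8); ε·ε+αω+βω = 0·0+4·0+14·1 ≡ 0  ⇒  (a,b)_2 = +1.
Ram(a, b) = ∅: the form 68757·x² + -1599·y² − z² is isotropic over every ℚ_v, so by Hasse–Minkowski it is isotropic over ℚ.

[]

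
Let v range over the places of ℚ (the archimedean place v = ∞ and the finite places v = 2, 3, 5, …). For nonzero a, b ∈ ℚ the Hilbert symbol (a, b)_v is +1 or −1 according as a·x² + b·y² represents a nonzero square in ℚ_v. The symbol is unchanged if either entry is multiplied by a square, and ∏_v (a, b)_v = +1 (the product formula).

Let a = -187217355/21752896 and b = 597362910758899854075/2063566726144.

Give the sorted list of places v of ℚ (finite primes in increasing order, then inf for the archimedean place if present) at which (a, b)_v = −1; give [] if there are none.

[3, 5, 19, 23]

Mod squares: a ≡ -6555, b ≡ 17043. Check v ∈ {∞, 2, 3, 5, 7, 11, 13, 19, 23, 53}.
v=∞: -6555 < 0 and 17043 > 0  ⇒  (a,b)_∞ = +1.
v=53: a=53^-2·(≡36), b=53^-2·(≡22) mod 53; (36|53)=+1, (22|53)=-1; (−1)^{-2·-2·26}·(+1)^-2·(-1)^-2 = +1.
v=23: a=23^1·(≡11), b=23^3·(≡5) mod 23; (11|23)=-1, (5|23)=-1; (−1)^{1·3·11}·(-1)^3·(-1)^1 = -1.
v=3: a=3^1·(≡2), b=3^3·(≡2) mod 3; (2|3)=-1, (2|3)=-1; (−1)^{1·3·1}·(-1)^3·(-1)^1 = -1.
v=7: a=7^0·(≡1), b=7^-2·(≡5) mod 7; (1|7)=+1, (5|7)=-1; (−1)^{0·-2·3}·(+1)^-2·(-1)^0 = +1.
v=19: a=19^1·(≡9), b=19^3·(≡11) mod 19; (9|19)=+1, (11|19)=+1; (−1)^{1·3·9}·(+1)^3·(+1)^1 = -1.
v=2: v_2(a)=-6, v_2(b)=-10; units ≡ 5, 3 (mod 8); ε·ε+αω+βω = 0·1+-6·1+-10·1 ≡ 0  ⇒  (a,b)_2 = +1.
v=11: a=11^-2·(≡9), b=11^-4·(≡5) mod 11; (9|11)=+1, (5|11)=+1; (−1)^{-2·-4·5}·(+1)^-4·(+1)^-2 = +1.
v=13: a=13^4·(≡4), b=13^9·(≡8) mod 13; (4|13)=+1, (8|13)=-1; (−1)^{4·9·6}·(+1)^9·(-1)^4 = +1.
v=5: a=5^1·(≡4), b=5^2·(≡2) mod 5; (4|5)=+1, (2|5)=-1; (−1)^{1·2·2}·(+1)^2·(-1)^1 = -1.
Ram(-6555, 17043) = {3, 5, 19, 23}; no ℚ_3-point on the conic.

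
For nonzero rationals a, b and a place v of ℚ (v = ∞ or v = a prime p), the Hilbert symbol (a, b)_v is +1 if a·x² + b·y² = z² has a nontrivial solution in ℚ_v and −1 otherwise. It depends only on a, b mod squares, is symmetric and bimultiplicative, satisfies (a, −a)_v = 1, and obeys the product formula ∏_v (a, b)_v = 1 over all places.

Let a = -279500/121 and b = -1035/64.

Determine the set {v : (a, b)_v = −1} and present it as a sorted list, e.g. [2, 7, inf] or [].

(a, b) ≡ (-2795, -115) mod (ℚ^×)²; places V = {2, 3, 5, 11, 13, 23, 43, ∞}.
(a,b)_2: α=2, β=-6; u≡5, v≡5 (mod 8); ε(u)ε(v)=0·0, αω(v)=2·1, βω(u)=-6·1; sum ≡ 0  ⇒  +1.
(a,b)_43: α=1, u≡17; β=0, v≡6 (mod 43); (17|43)=+1, (6|43)=+1; sign (−1)^0·+1^0·+1^1 = +1.
(a,b)_5: α=3, u≡4; β=1, v≡2 (mod 5); (4|5)=+1, (2|5)=-1; sign (−1)^0·+1^1·-1^3 = -1.
(a,b)_11: α=-2, u≡10; β=0, v≡6 (mod 11); (10|11)=-1, (6|11)=-1; sign (−1)^0·-1^0·-1^-2 = +1.
(a,b)_23: α=0, u≡7; β=1, v≡9 (mod 23); (7|23)=-1, (9|23)=+1; sign (−1)^0·-1^1·+1^0 = -1.
(a,b)_3: α=0, u≡1; β=2, v≡2 (mod 3); (1|3)=+1, (2|3)=-1; sign (−1)^0·+1^2·-1^0 = +1.
(a,b)_∞: sgn(-2795)=−, sgn(-115)=−, so -1.
(a,b)_13: α=1, u≡7; β=0, v≡8 (mod 13); (7|13)=-1, (8|13)=-1; sign (−1)^0·-1^0·-1^1 = -1.
|Ram(-2795, -115)| = 4, even; anisotropic at {5, 13, 23, ∞}.

[5, 13, 23, inf]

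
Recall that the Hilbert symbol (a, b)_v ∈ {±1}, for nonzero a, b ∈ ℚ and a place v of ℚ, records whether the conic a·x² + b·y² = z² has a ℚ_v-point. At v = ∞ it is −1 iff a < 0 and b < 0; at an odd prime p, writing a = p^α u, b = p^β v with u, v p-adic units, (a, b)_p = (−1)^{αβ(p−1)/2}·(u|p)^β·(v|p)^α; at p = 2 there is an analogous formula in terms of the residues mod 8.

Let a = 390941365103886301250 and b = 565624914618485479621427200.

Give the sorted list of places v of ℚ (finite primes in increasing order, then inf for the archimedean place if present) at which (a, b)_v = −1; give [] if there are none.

[2, 13]

Mod squares: a ≡ 2, b ≡ 2917642. Check v ∈ {∞, 2, 5, 7, 13, 17, 19, 23, 41}.
v=13: a=13^2·(≡2), b=13^3·(≡11) mod 13; (2|13)=-1, (11|13)=-1; (−1)^{2·3·6}·(-1)^3·(-1)^2 = -1.
v=2: v_2(a)=1, v_2(b)=15; units ≡ 1, 5 (mod 8); ε·ε+αω+βω = 0·0+1·1+15·0 ≡ 1  ⇒  (a,b)_2 = -1.
v=5: a=5^4·(≡2), b=5^2·(≡3) mod 5; (2|5)=-1, (3|5)=-1; (−1)^{4·2·2}·(-1)^2·(-1)^4 = +1.
v=∞: 2 > 0 and 2917642 > 0  ⇒  (a,b)_∞ = +1.
v=17: a=17^0·(≡9), b=17^3·(≡7) mod 17; (9|17)=+1, (7|17)=-1; (−1)^{0·3·8}·(+1)^3·(-1)^0 = +1.
v=19: a=19^2·(≡18), b=19^0·(≡14) mod 19; (18|19)=-1, (14|19)=-1; (−1)^{2·0·9}·(-1)^0·(-1)^2 = +1.
v=7: a=7^8·(≡1), b=7^9·(≡6) mod 7; (1|7)=+1, (6|7)=-1; (−1)^{8·9·3}·(+1)^9·(-1)^8 = +1.
v=23: a=23^2·(≡12), b=23^1·(≡3) mod 23; (12|23)=+1, (3|23)=+1; (−1)^{2·1·11}·(+1)^1·(+1)^2 = +1.
v=41: a=41^2·(≡33), b=41^3·(≡24) mod 41; (33|41)=+1, (24|41)=-1; (−1)^{2·3·20}·(+1)^3·(-1)^2 = +1.
Ram(2, 2917642) = {2, 13}; no ℚ_2-point on the conic.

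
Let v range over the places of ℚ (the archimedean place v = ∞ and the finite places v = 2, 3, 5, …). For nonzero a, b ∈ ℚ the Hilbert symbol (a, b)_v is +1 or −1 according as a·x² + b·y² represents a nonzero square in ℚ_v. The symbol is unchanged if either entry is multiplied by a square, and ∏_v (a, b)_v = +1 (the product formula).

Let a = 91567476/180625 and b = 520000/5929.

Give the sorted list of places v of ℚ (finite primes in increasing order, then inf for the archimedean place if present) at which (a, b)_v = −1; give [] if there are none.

Mod squares: a ≡ 429, b ≡ 13. Check v ∈ {∞, 2, 3, 5, 7, 11, 13, 17}.
v=5: a=5^-4·(≡4), b=5^4·(≡3) mod 5; (4|5)=+1, (3|5)=-1; (−1)^{-4·4·2}·(+1)^4·(-1)^-4 = +1.
v=3: a=3^3·(≡2), b=3^0·(≡1) mod 3; (2|3)=-1, (1|3)=+1; (−1)^{3·0·1}·(-1)^0·(+1)^3 = +1.
v=13: a=13^1·(≡6), b=13^1·(≡12) mod 13; (6|13)=-1, (12|13)=+1; (−1)^{1·1·6}·(-1)^1·(+1)^1 = -1.
v=∞: 429 > 0 and 13 > 0  ⇒  (a,b)_∞ = +1.
v=2: v_2(a)=2, v_2(b)=6; units ≡ 5, 5 (mod 8); ε·ε+αω+βω = 0·0+2·1+6·1 ≡ 0  ⇒  (a,b)_2 = +1.
v=11: a=11^3·(≡7), b=11^-2·(≡6) mod 11; (7|11)=-1, (6|11)=-1; (−1)^{3·-2·5}·(-1)^-2·(-1)^3 = -1.
v=7: a=7^2·(≡1), b=7^-2·(≡6) mod 7; (1|7)=+1, (6|7)=-1; (−1)^{2·-2·3}·(+1)^-2·(-1)^2 = +1.
v=17: a=17^-2·(≡8), b=17^0·(≡16) mod 17; (8|17)=+1, (16|17)=+1; (−1)^{-2·0·8}·(+1)^0·(+1)^-2 = +1.
Ram(429, 13) = {11, 13}; no ℚ_11-point on the conic.

[11, 13]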